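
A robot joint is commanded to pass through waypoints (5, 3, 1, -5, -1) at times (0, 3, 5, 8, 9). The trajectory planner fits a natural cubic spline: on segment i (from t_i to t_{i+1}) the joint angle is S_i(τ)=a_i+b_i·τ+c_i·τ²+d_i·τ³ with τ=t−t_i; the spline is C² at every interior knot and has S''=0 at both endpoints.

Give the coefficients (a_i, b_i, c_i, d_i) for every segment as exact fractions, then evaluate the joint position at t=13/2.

Δ: Δ0=-2/3, Δ1=-1, Δ2=-2, Δ3=4
row 1: diag=10, rhs=-2; c'=1/5, d'=-1/5
row 2: denom=10−2·1/5=48/5; d'=(-6−2·-1/5)/(48/5)=-7/12
row 3: denom=8−3·5/16=113/16; d'=(36−3·-7/12)/(113/16)=604/113
back: M3=604/113
back: M2=-7/12−5/16·604/113=-764/339
back: M1=-1/5−1/5·-764/339=85/339
M: M0=0, M1=85/339, M2=-764/339, M3=604/113, M4=0
seg 0: a=5, c=M0/2=0, d=(M1−M0)/(6·3)=85/6102, b=Δ0−h0·(2M0+M1)/6=-179/226
seg 1: a=3, c=M1/2=85/678, d=(M2−M1)/(6·2)=-283/1356, b=Δ1−h1·(2M1+M2)/6=-47/113
seg 2: a=1, c=M2/2=-382/339, d=(M3−M2)/(6·3)=1288/3051, b=Δ2−h2·(2M2+M3)/6=-820/339
seg 3: a=-5, c=M3/2=302/113, d=(M4−M3)/(6·1)=-302/339, b=Δ3−h3·(2M3+M4)/6=752/339
t_q=13/2 → seg 2, τ=3/2; S=1+-820/339·τ+-382/339·τ²+1288/3051·τ³=-845/226

  seg 0: a=5 b=-179/226 c=0 d=85/6102
  seg 1: a=3 b=-47/113 c=85/678 d=-283/1356
  seg 2: a=1 b=-820/339 c=-382/339 d=1288/3051
  seg 3: a=-5 b=752/339 c=302/113 d=-302/339
S(13/2) = -845/226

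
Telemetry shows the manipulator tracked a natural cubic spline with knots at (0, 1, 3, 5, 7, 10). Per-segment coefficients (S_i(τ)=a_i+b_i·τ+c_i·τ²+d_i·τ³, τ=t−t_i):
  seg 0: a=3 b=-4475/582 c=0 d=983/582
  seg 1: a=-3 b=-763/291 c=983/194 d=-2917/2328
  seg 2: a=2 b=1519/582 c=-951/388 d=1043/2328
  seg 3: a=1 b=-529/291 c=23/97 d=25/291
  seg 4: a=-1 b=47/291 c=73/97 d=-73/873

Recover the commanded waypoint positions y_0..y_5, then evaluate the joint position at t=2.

y_0=3 y_1=-3 y_2=2 y_3=1 y_4=-1 y_5=4
S(2) = -1403/776

y_0 = S_0(0) = a_0 = 3
y_1 = S_1(0) = a_1 = -3
y_2 = S_2(0) = a_2 = 2
y_3 = S_3(0) = a_3 = 1
y_4 = S_4(0) = a_4 = -1
y_5 = S_4(3) = 4
t_q=2 is in segment 1 (τ=1); S_1(τ)=-1403/776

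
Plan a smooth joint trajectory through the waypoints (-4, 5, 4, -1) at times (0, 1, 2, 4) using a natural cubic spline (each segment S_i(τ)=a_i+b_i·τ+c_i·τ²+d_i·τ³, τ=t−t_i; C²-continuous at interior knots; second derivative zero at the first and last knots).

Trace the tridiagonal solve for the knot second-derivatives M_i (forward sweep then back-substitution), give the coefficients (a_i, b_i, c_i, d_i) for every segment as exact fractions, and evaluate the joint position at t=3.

Δ: Δ0=9, Δ1=-1, Δ2=-5/2
row 1: diag=4, rhs=-60; c'=1/4, d'=-15
row 2: denom=6−1·1/4=23/4; d'=(-9−1·-15)/(23/4)=24/23
back: M2=24/23
back: M1=-15−1/4·24/23=-351/23
M: M0=0, M1=-351/23, M2=24/23, M3=0
seg 0: a=-4, c=M0/2=0, d=(M1−M0)/(6·1)=-117/46, b=Δ0−h0·(2M0+M1)/6=531/46
seg 1: a=5, c=M1/2=-351/46, d=(M2−M1)/(6·1)=125/46, b=Δ1−h1·(2M1+M2)/6=90/23
seg 2: a=4, c=M2/2=12/23, d=(M3−M2)/(6·2)=-2/23, b=Δ2−h2·(2M2+M3)/6=-147/46
t_q=3 → seg 2, τ=1; S=4+-147/46·τ+12/23·τ²+-2/23·τ³=57/46

  seg 0: a=-4 b=531/46 c=0 d=-117/46
  seg 1: a=5 b=90/23 c=-351/46 d=125/46
  seg 2: a=4 b=-147/46 c=12/23 d=-2/23
S(3) = 57/46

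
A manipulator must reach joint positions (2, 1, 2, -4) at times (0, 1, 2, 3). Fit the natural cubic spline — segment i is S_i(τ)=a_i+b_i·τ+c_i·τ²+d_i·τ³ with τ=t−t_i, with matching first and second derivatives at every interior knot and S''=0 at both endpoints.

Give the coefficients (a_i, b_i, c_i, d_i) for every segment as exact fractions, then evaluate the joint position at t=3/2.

Δ: Δ0=-1, Δ1=1, Δ2=-6
row 1: diag=4, rhs=12; c'=1/4, d'=3
row 2: denom=4−1·1/4=15/4; d'=(-42−1·3)/(15/4)=-12
back: M2=-12
back: M1=3−1/4·-12=6
M: M0=0, M1=6, M2=-12, M3=0
seg 0: a=2, c=M0/2=0, d=(M1−M0)/(6·1)=1, b=Δ0−h0·(2M0+M1)/6=-2
seg 1: a=1, c=M1/2=3, d=(M2−M1)/(6·1)=-3, b=Δ1−h1·(2M1+M2)/6=1
seg 2: a=2, c=M2/2=-6, d=(M3−M2)/(6·1)=2, b=Δ2−h2·(2M2+M3)/6=-2
t_q=3/2 → seg 1, τ=1/2; S=1+1·τ+3·τ²+-3·τ³=15/8

  seg 0: a=2 b=-2 c=0 d=1
  seg 1: a=1 b=1 c=3 d=-3
  seg 2: a=2 b=-2 c=-6 d=2
S(3/2) = 15/8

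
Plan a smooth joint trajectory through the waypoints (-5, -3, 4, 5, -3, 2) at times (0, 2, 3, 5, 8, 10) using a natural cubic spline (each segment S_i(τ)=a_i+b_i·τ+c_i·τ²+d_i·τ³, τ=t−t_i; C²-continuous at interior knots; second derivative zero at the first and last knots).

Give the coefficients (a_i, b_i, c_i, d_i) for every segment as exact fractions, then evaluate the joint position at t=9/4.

  seg 0: a=-5 b=-12364/8835 c=0 d=21199/35340
  seg 1: a=-3 b=51233/8835 c=21199/5890 d=-42373/17670
  seg 2: a=4 b=102541/17670 c=-10587/2945 d=16669/35340
  seg 3: a=5 b=-51533/17670 c=-901/1178 d=7493/26505
  seg 4: a=-3 b=2251/17670 c=10481/5890 d=-10481/35340
S(9/4) = -513723/376960

Δ: Δ0=1, Δ1=7, Δ2=1/2, Δ3=-8/3, Δ4=5/2
row 1: diag=6, rhs=36; c'=1/6, d'=6
row 2: denom=6−1·1/6=35/6; d'=(-39−1·6)/(35/6)=-54/7
row 3: denom=10−2·12/35=326/35; d'=(-19−2·-54/7)/(326/35)=-125/326
row 4: denom=10−3·105/326=2945/326; d'=(31−3·-125/326)/(2945/326)=10481/2945
back: M4=10481/2945
back: M3=-125/326−105/326·10481/2945=-901/589
back: M2=-54/7−12/35·-901/589=-21174/2945
back: M1=6−1/6·-21174/2945=21199/2945
M: M0=0, M1=21199/2945, M2=-21174/2945, M3=-901/589, M4=10481/2945, M5=0
seg 0: a=-5, c=M0/2=0, d=(M1−M0)/(6·2)=21199/35340, b=Δ0−h0·(2M0+M1)/6=-12364/8835
seg 1: a=-3, c=M1/2=21199/5890, d=(M2−M1)/(6·1)=-42373/17670, b=Δ1−h1·(2M1+M2)/6=51233/8835
seg 2: a=4, c=M2/2=-10587/2945, d=(M3−M2)/(6·2)=16669/35340, b=Δ2−h2·(2M2+M3)/6=102541/17670
seg 3: a=5, c=M3/2=-901/1178, d=(M4−M3)/(6·3)=7493/26505, b=Δ3−h3·(2M3+M4)/6=-51533/17670
seg 4: a=-3, c=M4/2=10481/5890, d=(M5−M4)/(6·2)=-10481/35340, b=Δ4−h4·(2M4+M5)/6=2251/17670
t_q=9/4 → seg 1, τ=1/4; S=-3+51233/8835·τ+21199/5890·τ²+-42373/17670·τ³=-513723/376960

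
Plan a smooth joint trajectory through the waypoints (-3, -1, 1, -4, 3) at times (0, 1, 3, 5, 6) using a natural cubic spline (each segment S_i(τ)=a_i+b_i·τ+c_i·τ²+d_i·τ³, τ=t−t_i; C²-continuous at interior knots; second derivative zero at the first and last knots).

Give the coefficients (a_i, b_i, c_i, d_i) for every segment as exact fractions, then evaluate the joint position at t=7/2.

  seg 0: a=-3 b=37/20 c=0 d=3/20
  seg 1: a=-1 b=23/10 c=9/20 d=-11/20
  seg 2: a=1 b=-5/2 c=-57/20 d=57/40
  seg 3: a=-4 b=16/5 c=57/10 d=-19/10
S(7/2) = -251/320

Δ: Δ0=2, Δ1=1, Δ2=-5/2, Δ3=7
row 1: diag=6, rhs=-6; c'=1/3, d'=-1
row 2: denom=8−2·1/3=22/3; d'=(-21−2·-1)/(22/3)=-57/22
row 3: denom=6−2·3/11=60/11; d'=(57−2·-57/22)/(60/11)=57/5
back: M3=57/5
back: M2=-57/22−3/11·57/5=-57/10
back: M1=-1−1/3·-57/10=9/10
M: M0=0, M1=9/10, M2=-57/10, M3=57/5, M4=0
seg 0: a=-3, c=M0/2=0, d=(M1−M0)/(6·1)=3/20, b=Δ0−h0·(2M0+M1)/6=37/20
seg 1: a=-1, c=M1/2=9/20, d=(M2−M1)/(6·2)=-11/20, b=Δ1−h1·(2M1+M2)/6=23/10
seg 2: a=1, c=M2/2=-57/20, d=(M3−M2)/(6·2)=57/40, b=Δ2−h2·(2M2+M3)/6=-5/2
seg 3: a=-4, c=M3/2=57/10, d=(M4−M3)/(6·1)=-19/10, b=Δ3−h3·(2M3+M4)/6=16/5
t_q=7/2 → seg 2, τ=1/2; S=1+-5/2·τ+-57/20·τ²+57/40·τ³=-251/320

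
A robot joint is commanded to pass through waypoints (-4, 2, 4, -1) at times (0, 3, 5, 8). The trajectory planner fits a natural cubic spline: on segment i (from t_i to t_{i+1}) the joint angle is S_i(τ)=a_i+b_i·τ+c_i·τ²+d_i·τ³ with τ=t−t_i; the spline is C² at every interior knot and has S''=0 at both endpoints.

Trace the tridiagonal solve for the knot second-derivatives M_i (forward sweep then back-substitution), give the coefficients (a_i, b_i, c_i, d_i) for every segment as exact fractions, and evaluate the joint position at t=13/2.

Δ: Δ0=2, Δ1=1, Δ2=-5/3
row 1: diag=10, rhs=-6; c'=1/5, d'=-3/5
row 2: denom=10−2·1/5=48/5; d'=(-16−2·-3/5)/(48/5)=-37/24
back: M2=-37/24
back: M1=-3/5−1/5·-37/24=-7/24
M: M0=0, M1=-7/24, M2=-37/24, M3=0
seg 0: a=-4, c=M0/2=0, d=(M1−M0)/(6·3)=-7/432, b=Δ0−h0·(2M0+M1)/6=103/48
seg 1: a=2, c=M1/2=-7/48, d=(M2−M1)/(6·2)=-5/48, b=Δ1−h1·(2M1+M2)/6=41/24
seg 2: a=4, c=M2/2=-37/48, d=(M3−M2)/(6·3)=37/432, b=Δ2−h2·(2M2+M3)/6=-1/8
t_q=13/2 → seg 2, τ=3/2; S=4+-1/8·τ+-37/48·τ²+37/432·τ³=303/128

  seg 0: a=-4 b=103/48 c=0 d=-7/432
  seg 1: a=2 b=41/24 c=-7/48 d=-5/48
  seg 2: a=4 b=-1/8 c=-37/48 d=37/432
S(13/2) = 303/128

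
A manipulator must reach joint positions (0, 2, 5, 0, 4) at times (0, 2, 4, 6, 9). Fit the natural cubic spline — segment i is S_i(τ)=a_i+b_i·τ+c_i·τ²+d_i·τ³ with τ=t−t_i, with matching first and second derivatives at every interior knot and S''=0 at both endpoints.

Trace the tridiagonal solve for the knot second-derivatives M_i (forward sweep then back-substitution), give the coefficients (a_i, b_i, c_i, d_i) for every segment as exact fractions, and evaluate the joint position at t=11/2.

Δ: Δ0=1, Δ1=3/2, Δ2=-5/2, Δ3=4/3
row 1: diag=8, rhs=3; c'=1/4, d'=3/8
row 2: denom=8−2·1/4=15/2; d'=(-24−2·3/8)/(15/2)=-33/10
row 3: denom=10−2·4/15=142/15; d'=(23−2·-33/10)/(142/15)=222/71
back: M3=222/71
back: M2=-33/10−4/15·222/71=-587/142
back: M1=3/8−1/4·-587/142=100/71
M: M0=0, M1=100/71, M2=-587/142, M3=222/71, M4=0
seg 0: a=0, c=M0/2=0, d=(M1−M0)/(6·2)=25/213, b=Δ0−h0·(2M0+M1)/6=113/213
seg 1: a=2, c=M1/2=50/71, d=(M2−M1)/(6·2)=-787/1704, b=Δ1−h1·(2M1+M2)/6=413/213
seg 2: a=5, c=M2/2=-587/284, d=(M3−M2)/(6·2)=1031/1704, b=Δ2−h2·(2M2+M3)/6=-335/426
seg 3: a=0, c=M3/2=111/71, d=(M4−M3)/(6·3)=-37/213, b=Δ3−h3·(2M3+M4)/6=-382/213
t_q=11/2 → seg 2, τ=3/2; S=5+-335/426·τ+-587/284·τ²+1031/1704·τ³=5507/4544

  seg 0: a=0 b=113/213 c=0 d=25/213
  seg 1: a=2 b=413/213 c=50/71 d=-787/1704
  seg 2: a=5 b=-335/426 c=-587/284 d=1031/1704
  seg 3: a=0 b=-382/213 c=111/71 d=-37/213
S(11/2) = 5507/4544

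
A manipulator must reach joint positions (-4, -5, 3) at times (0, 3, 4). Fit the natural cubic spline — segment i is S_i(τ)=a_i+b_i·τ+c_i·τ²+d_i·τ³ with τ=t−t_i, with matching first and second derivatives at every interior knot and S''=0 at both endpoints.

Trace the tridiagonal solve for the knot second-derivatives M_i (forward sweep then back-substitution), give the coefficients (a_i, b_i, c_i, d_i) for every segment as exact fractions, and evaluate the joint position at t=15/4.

  seg 0: a=-4 b=-83/24 c=0 d=25/72
  seg 1: a=-5 b=71/12 c=25/8 d=-25/24
S(15/4) = 387/512

Δ: Δ0=-1/3, Δ1=8
row 1: diag=8, rhs=50; c'=1/8, d'=25/4
back: M1=25/4
M: M0=0, M1=25/4, M2=0
seg 0: a=-4, c=M0/2=0, d=(M1−M0)/(6·3)=25/72, b=Δ0−h0·(2M0+M1)/6=-83/24
seg 1: a=-5, c=M1/2=25/8, d=(M2−M1)/(6·1)=-25/24, b=Δ1−h1·(2M1+M2)/6=71/12
t_q=15/4 → seg 1, τ=3/4; S=-5+71/12·τ+25/8·τ²+-25/24·τ³=387/512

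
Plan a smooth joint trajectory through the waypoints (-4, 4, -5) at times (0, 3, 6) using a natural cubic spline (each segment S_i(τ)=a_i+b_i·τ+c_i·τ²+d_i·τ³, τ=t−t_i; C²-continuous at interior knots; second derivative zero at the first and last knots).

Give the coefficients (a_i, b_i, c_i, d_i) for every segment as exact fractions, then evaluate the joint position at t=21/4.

  seg 0: a=-4 b=49/12 c=0 d=-17/108
  seg 1: a=4 b=-1/6 c=-17/12 d=17/108
S(21/4) = -449/256

Δ: Δ0=8/3, Δ1=-3
row 1: diag=12, rhs=-34; c'=1/4, d'=-17/6
back: M1=-17/6
M: M0=0, M1=-17/6, M2=0
seg 0: a=-4, c=M0/2=0, d=(M1−M0)/(6·3)=-17/108, b=Δ0−h0·(2M0+M1)/6=49/12
seg 1: a=4, c=M1/2=-17/12, d=(M2−M1)/(6·3)=17/108, b=Δ1−h1·(2M1+M2)/6=-1/6
t_q=21/4 → seg 1, τ=9/4; S=4+-1/6·τ+-17/12·τ²+17/108·τ³=-449/256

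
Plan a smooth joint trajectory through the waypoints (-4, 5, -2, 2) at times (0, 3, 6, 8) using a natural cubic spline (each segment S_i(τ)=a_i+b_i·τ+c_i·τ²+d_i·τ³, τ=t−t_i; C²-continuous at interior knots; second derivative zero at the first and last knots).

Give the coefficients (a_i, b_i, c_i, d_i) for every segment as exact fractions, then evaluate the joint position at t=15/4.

Δ: Δ0=3, Δ1=-7/3, Δ2=2
row 1: diag=12, rhs=-32; c'=1/4, d'=-8/3
row 2: denom=10−3·1/4=37/4; d'=(26−3·-8/3)/(37/4)=136/37
back: M2=136/37
back: M1=-8/3−1/4·136/37=-398/111
M: M0=0, M1=-398/111, M2=136/37, M3=0
seg 0: a=-4, c=M0/2=0, d=(M1−M0)/(6·3)=-199/999, b=Δ0−h0·(2M0+M1)/6=532/111
seg 1: a=5, c=M1/2=-199/111, d=(M2−M1)/(6·3)=403/999, b=Δ1−h1·(2M1+M2)/6=-65/111
seg 2: a=-2, c=M2/2=68/37, d=(M3−M2)/(6·2)=-34/111, b=Δ2−h2·(2M2+M3)/6=-50/111
t_q=15/4 → seg 1, τ=3/4; S=5+-65/111·τ+-199/111·τ²+403/999·τ³=8815/2368

  seg 0: a=-4 b=532/111 c=0 d=-199/999
  seg 1: a=5 b=-65/111 c=-199/111 d=403/999
  seg 2: a=-2 b=-50/111 c=68/37 d=-34/111
S(15/4) = 8815/2368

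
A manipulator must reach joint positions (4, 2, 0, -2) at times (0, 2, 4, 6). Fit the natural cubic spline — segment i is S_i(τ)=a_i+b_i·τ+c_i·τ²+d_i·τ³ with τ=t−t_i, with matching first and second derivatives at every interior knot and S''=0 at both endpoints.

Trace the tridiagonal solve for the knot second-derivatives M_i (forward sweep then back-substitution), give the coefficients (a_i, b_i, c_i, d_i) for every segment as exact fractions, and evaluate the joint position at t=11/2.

  seg 0: a=4 b=-1 c=0 d=0
  seg 1: a=2 b=-1 c=0 d=0
  seg 2: a=0 b=-1 c=0 d=0
S(11/2) = -3/2

Δ: Δ0=-1, Δ1=-1, Δ2=-1
row 1: diag=8, rhs=0; c'=1/4, d'=0
row 2: denom=8−2·1/4=15/2; d'=(0−2·0)/(15/2)=0
back: M2=0
back: M1=0−1/4·0=0
M: M0=0, M1=0, M2=0, M3=0
seg 0: a=4, c=M0/2=0, d=(M1−M0)/(6·2)=0, b=Δ0−h0·(2M0+M1)/6=-1
seg 1: a=2, c=M1/2=0, d=(M2−M1)/(6·2)=0, b=Δ1−h1·(2M1+M2)/6=-1
seg 2: a=0, c=M2/2=0, d=(M3−M2)/(6·2)=0, b=Δ2−h2·(2M2+M3)/6=-1
t_q=11/2 → seg 2, τ=3/2; S=0+-1·τ+0·τ²+0·τ³=-3/2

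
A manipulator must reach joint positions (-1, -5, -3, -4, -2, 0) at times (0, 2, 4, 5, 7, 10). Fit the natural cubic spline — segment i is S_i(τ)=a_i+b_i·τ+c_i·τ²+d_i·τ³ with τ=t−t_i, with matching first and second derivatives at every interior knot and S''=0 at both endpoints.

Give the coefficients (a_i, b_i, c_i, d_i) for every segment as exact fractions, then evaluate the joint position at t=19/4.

Δ: Δ0=-2, Δ1=1, Δ2=-1, Δ3=1, Δ4=2/3
row 1: diag=8, rhs=18; c'=1/4, d'=9/4
row 2: denom=6−2·1/4=11/2; d'=(-12−2·9/4)/(11/2)=-3
row 3: denom=6−1·2/11=64/11; d'=(12−1·-3)/(64/11)=165/64
row 4: denom=10−2·11/32=149/16; d'=(-2−2·165/64)/(149/16)=-229/298
back: M4=-229/298
back: M3=165/64−11/32·-229/298=847/298
back: M2=-3−2/11·847/298=-524/149
back: M1=9/4−1/4·-524/149=1865/596
M: M0=0, M1=1865/596, M2=-524/149, M3=847/298, M4=-229/298, M5=0
seg 0: a=-1, c=M0/2=0, d=(M1−M0)/(6·2)=1865/7152, b=Δ0−h0·(2M0+M1)/6=-5441/1788
seg 1: a=-5, c=M1/2=1865/1192, d=(M2−M1)/(6·2)=-3961/7152, b=Δ1−h1·(2M1+M2)/6=77/894
seg 2: a=-3, c=M2/2=-262/149, d=(M3−M2)/(6·1)=1895/1788, b=Δ2−h2·(2M2+M3)/6=-539/1788
seg 3: a=-4, c=M3/2=847/596, d=(M4−M3)/(6·2)=-269/894, b=Δ3−h3·(2M3+M4)/6=-571/894
seg 4: a=-2, c=M4/2=-229/596, d=(M5−M4)/(6·3)=229/5364, b=Δ4−h4·(2M4+M5)/6=1283/894
t_q=19/4 → seg 2, τ=3/4; S=-3+-539/1788·τ+-262/149·τ²+1895/1788·τ³=-143729/38144

  seg 0: a=-1 b=-5441/1788 c=0 d=1865/7152
  seg 1: a=-5 b=77/894 c=1865/1192 d=-3961/7152
  seg 2: a=-3 b=-539/1788 c=-262/149 d=1895/1788
  seg 3: a=-4 b=-571/894 c=847/596 d=-269/894
  seg 4: a=-2 b=1283/894 c=-229/596 d=229/5364
S(19/4) = -143729/38144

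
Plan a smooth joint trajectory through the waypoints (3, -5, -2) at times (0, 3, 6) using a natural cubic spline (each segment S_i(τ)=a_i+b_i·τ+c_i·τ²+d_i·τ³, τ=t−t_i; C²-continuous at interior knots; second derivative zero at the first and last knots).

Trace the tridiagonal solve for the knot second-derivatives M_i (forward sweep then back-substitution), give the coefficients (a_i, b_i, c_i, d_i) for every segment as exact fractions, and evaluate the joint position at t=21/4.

  seg 0: a=3 b=-43/12 c=0 d=11/108
  seg 1: a=-5 b=-5/6 c=11/12 d=-11/108
S(21/4) = -869/256

Δ: Δ0=-8/3, Δ1=1
row 1: diag=12, rhs=22; c'=1/4, d'=11/6
back: M1=11/6
M: M0=0, M1=11/6, M2=0
seg 0: a=3, c=M0/2=0, d=(M1−M0)/(6·3)=11/108, b=Δ0−h0·(2M0+M1)/6=-43/12
seg 1: a=-5, c=M1/2=11/12, d=(M2−M1)/(6·3)=-11/108, b=Δ1−h1·(2M1+M2)/6=-5/6
t_q=21/4 → seg 1, τ=9/4; S=-5+-5/6·τ+11/12·τ²+-11/108·τ³=-869/256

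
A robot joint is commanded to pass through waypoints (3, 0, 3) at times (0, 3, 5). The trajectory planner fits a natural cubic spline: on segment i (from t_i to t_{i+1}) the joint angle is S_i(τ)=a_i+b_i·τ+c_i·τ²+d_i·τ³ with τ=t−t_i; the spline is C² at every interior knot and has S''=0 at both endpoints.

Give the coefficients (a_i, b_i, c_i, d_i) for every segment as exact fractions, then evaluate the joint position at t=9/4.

Δ: Δ0=-1, Δ1=3/2
row 1: diag=10, rhs=15; c'=1/5, d'=3/2
back: M1=3/2
M: M0=0, M1=3/2, M2=0
seg 0: a=3, c=M0/2=0, d=(M1−M0)/(6·3)=1/12, b=Δ0−h0·(2M0+M1)/6=-7/4
seg 1: a=0, c=M1/2=3/4, d=(M2−M1)/(6·2)=-1/8, b=Δ1−h1·(2M1+M2)/6=1/2
t_q=9/4 → seg 0, τ=9/4; S=3+-7/4·τ+0·τ²+1/12·τ³=3/256

  seg 0: a=3 b=-7/4 c=0 d=1/12
  seg 1: a=0 b=1/2 c=3/4 d=-1/8
S(9/4) = 3/256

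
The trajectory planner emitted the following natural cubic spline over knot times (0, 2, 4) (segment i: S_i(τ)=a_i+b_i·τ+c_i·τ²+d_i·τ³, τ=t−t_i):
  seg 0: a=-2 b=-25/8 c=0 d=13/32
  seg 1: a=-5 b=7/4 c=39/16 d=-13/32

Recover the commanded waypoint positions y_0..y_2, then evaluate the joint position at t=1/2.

y_0 = S_0(0) = a_0 = -2
y_1 = S_1(0) = a_1 = -5
y_2 = S_1(2) = 5
t_q=1/2 is in segment 0 (τ=1/2); S_0(τ)=-899/256

y_0=-2 y_1=-5 y_2=5
S(1/2) = -899/256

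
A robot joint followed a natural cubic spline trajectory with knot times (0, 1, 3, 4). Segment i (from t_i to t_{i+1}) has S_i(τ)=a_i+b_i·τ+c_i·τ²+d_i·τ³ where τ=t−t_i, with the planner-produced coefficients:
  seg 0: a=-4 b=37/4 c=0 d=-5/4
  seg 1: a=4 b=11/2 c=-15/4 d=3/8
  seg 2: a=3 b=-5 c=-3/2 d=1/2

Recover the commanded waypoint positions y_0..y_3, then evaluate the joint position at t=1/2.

y_0 = S_0(0) = a_0 = -4
y_1 = S_1(0) = a_1 = 4
y_2 = S_2(0) = a_2 = 3
y_3 = S_2(1) = -3
t_q=1/2 is in segment 0 (τ=1/2); S_0(τ)=15/32

y_0=-4 y_1=4 y_2=3 y_3=-3
S(1/2) = 15/32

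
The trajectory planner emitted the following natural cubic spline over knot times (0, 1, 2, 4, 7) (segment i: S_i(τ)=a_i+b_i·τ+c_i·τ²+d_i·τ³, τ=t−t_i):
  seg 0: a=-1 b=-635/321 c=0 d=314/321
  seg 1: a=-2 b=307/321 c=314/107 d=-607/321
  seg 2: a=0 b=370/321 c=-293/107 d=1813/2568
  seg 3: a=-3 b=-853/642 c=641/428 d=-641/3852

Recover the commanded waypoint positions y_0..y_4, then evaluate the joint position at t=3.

y_0=-1 y_1=-2 y_2=0 y_3=-3 y_4=2
S(3) = -753/856

y_0 = S_0(0) = a_0 = -1
y_1 = S_1(0) = a_1 = -2
y_2 = S_2(0) = a_2 = 0
y_3 = S_3(0) = a_3 = -3
y_4 = S_3(3) = 2
t_q=3 is in segment 2 (τ=1); S_2(τ)=-753/856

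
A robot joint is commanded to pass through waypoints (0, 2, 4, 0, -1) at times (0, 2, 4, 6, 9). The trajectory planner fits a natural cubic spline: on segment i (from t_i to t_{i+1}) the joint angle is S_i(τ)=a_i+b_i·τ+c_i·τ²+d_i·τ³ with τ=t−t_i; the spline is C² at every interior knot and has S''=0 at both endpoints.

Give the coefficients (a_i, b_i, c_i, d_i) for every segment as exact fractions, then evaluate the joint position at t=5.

Δ: Δ0=1, Δ1=1, Δ2=-2, Δ3=-1/3
row 1: diag=8, rhs=0; c'=1/4, d'=0
row 2: denom=8−2·1/4=15/2; d'=(-18−2·0)/(15/2)=-12/5
row 3: denom=10−2·4/15=142/15; d'=(10−2·-12/5)/(142/15)=111/71
back: M3=111/71
back: M2=-12/5−4/15·111/71=-200/71
back: M1=0−1/4·-200/71=50/71
M: M0=0, M1=50/71, M2=-200/71, M3=111/71, M4=0
seg 0: a=0, c=M0/2=0, d=(M1−M0)/(6·2)=25/426, b=Δ0−h0·(2M0+M1)/6=163/213
seg 1: a=2, c=M1/2=25/71, d=(M2−M1)/(6·2)=-125/426, b=Δ1−h1·(2M1+M2)/6=313/213
seg 2: a=4, c=M2/2=-100/71, d=(M3−M2)/(6·2)=311/852, b=Δ2−h2·(2M2+M3)/6=-137/213
seg 3: a=0, c=M3/2=111/142, d=(M4−M3)/(6·3)=-37/426, b=Δ3−h3·(2M3+M4)/6=-404/213
t_q=5 → seg 2, τ=1; S=4+-137/213·τ+-100/71·τ²+311/852·τ³=657/284

  seg 0: a=0 b=163/213 c=0 d=25/426
  seg 1: a=2 b=313/213 c=25/71 d=-125/426
  seg 2: a=4 b=-137/213 c=-100/71 d=311/852
  seg 3: a=0 b=-404/213 c=111/142 d=-37/426
S(5) = 657/284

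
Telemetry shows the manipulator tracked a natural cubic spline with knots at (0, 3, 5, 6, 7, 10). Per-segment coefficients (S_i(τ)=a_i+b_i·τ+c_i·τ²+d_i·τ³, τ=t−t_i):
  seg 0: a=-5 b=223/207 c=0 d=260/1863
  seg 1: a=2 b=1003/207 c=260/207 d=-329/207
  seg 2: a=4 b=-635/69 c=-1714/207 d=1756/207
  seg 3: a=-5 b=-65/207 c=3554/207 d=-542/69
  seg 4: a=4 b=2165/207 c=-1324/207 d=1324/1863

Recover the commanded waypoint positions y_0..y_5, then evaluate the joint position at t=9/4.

y_0 = S_0(0) = a_0 = -5
y_1 = S_1(0) = a_1 = 2
y_2 = S_2(0) = a_2 = 4
y_3 = S_3(0) = a_3 = -5
y_4 = S_4(0) = a_4 = 4
y_5 = S_4(3) = -3
t_q=9/4 is in segment 0 (τ=9/4); S_0(τ)=-363/368

y_0=-5 y_1=2 y_2=4 y_3=-5 y_4=4 y_5=-3
S(9/4) = -363/368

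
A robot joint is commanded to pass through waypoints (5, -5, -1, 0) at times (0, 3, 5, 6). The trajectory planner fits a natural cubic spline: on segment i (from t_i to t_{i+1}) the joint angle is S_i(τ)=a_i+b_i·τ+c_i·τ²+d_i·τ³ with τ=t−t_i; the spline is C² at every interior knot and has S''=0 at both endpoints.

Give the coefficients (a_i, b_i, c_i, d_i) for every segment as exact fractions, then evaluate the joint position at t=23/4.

Δ: Δ0=-10/3, Δ1=2, Δ2=1
row 1: diag=10, rhs=32; c'=1/5, d'=16/5
row 2: denom=6−2·1/5=28/5; d'=(-6−2·16/5)/(28/5)=-31/14
back: M2=-31/14
back: M1=16/5−1/5·-31/14=51/14
M: M0=0, M1=51/14, M2=-31/14, M3=0
seg 0: a=5, c=M0/2=0, d=(M1−M0)/(6·3)=17/84, b=Δ0−h0·(2M0+M1)/6=-433/84
seg 1: a=-5, c=M1/2=51/28, d=(M2−M1)/(6·2)=-41/84, b=Δ1−h1·(2M1+M2)/6=13/42
seg 2: a=-1, c=M2/2=-31/28, d=(M3−M2)/(6·1)=31/84, b=Δ2−h2·(2M2+M3)/6=73/42
t_q=23/4 → seg 2, τ=3/4; S=-1+73/42·τ+-31/28·τ²+31/84·τ³=-293/1792

  seg 0: a=5 b=-433/84 c=0 d=17/84
  seg 1: a=-5 b=13/42 c=51/28 d=-41/84
  seg 2: a=-1 b=73/42 c=-31/28 d=31/84
S(23/4) = -293/1792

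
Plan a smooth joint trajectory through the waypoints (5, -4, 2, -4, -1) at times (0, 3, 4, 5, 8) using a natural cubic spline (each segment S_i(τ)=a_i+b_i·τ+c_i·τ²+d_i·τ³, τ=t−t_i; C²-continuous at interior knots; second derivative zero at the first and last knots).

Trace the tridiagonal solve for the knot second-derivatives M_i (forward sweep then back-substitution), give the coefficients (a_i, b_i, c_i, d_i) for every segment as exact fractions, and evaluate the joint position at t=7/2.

  seg 0: a=5 b=-311/40 c=0 d=191/360
  seg 1: a=-4 b=131/20 c=191/40 d=-213/40
  seg 2: a=2 b=1/8 c=-56/5 d=203/40
  seg 3: a=-4 b=-141/20 c=161/40 d=-161/360
S(7/2) = -63/320

Δ: Δ0=-3, Δ1=6, Δ2=-6, Δ3=1
row 1: diag=8, rhs=54; c'=1/8, d'=27/4
row 2: denom=4−1·1/8=31/8; d'=(-72−1·27/4)/(31/8)=-630/31
row 3: denom=8−1·8/31=240/31; d'=(42−1·-630/31)/(240/31)=161/20
back: M3=161/20
back: M2=-630/31−8/31·161/20=-112/5
back: M1=27/4−1/8·-112/5=191/20
M: M0=0, M1=191/20, M2=-112/5, M3=161/20, M4=0
seg 0: a=5, c=M0/2=0, d=(M1−M0)/(6·3)=191/360, b=Δ0−h0·(2M0+M1)/6=-311/40
seg 1: a=-4, c=M1/2=191/40, d=(M2−M1)/(6·1)=-213/40, b=Δ1−h1·(2M1+M2)/6=131/20
seg 2: a=2, c=M2/2=-56/5, d=(M3−M2)/(6·1)=203/40, b=Δ2−h2·(2M2+M3)/6=1/8
seg 3: a=-4, c=M3/2=161/40, d=(M4−M3)/(6·3)=-161/360, b=Δ3−h3·(2M3+M4)/6=-141/20
t_q=7/2 → seg 1, τ=1/2; S=-4+131/20·τ+191/40·τ²+-213/40·τ³=-63/320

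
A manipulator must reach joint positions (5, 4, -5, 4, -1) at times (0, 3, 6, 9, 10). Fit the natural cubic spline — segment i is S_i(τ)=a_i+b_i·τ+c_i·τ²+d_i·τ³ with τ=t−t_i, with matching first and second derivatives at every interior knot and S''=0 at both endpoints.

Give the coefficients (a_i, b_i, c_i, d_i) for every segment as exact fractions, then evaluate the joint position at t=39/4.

Δ: Δ0=-1/3, Δ1=-3, Δ2=3, Δ3=-5
row 1: diag=12, rhs=-16; c'=1/4, d'=-4/3
row 2: denom=12−3·1/4=45/4; d'=(36−3·-4/3)/(45/4)=32/9
row 3: denom=8−3·4/15=36/5; d'=(-48−3·32/9)/(36/5)=-220/27
back: M3=-220/27
back: M2=32/9−4/15·-220/27=464/81
back: M1=-4/3−1/4·464/81=-224/81
M: M0=0, M1=-224/81, M2=464/81, M3=-220/27, M4=0
seg 0: a=5, c=M0/2=0, d=(M1−M0)/(6·3)=-112/729, b=Δ0−h0·(2M0+M1)/6=85/81
seg 1: a=4, c=M1/2=-112/81, d=(M2−M1)/(6·3)=344/729, b=Δ1−h1·(2M1+M2)/6=-251/81
seg 2: a=-5, c=M2/2=232/81, d=(M3−M2)/(6·3)=-562/729, b=Δ2−h2·(2M2+M3)/6=109/81
seg 3: a=4, c=M3/2=-110/27, d=(M4−M3)/(6·1)=110/81, b=Δ3−h3·(2M3+M4)/6=-185/81
t_q=39/4 → seg 3, τ=3/4; S=4+-185/81·τ+-110/27·τ²+110/81·τ³=491/864

  seg 0: a=5 b=85/81 c=0 d=-112/729
  seg 1: a=4 b=-251/81 c=-112/81 d=344/729
  seg 2: a=-5 b=109/81 c=232/81 d=-562/729
  seg 3: a=4 b=-185/81 c=-110/27 d=110/81
S(39/4) = 491/864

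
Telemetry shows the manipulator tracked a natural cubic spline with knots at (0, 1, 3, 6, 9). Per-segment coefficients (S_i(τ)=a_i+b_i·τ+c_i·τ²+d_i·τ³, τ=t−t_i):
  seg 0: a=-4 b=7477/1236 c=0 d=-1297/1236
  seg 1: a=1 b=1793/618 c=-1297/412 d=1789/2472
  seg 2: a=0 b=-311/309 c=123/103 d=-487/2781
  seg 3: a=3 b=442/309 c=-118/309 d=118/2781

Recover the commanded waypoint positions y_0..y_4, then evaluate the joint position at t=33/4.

y_0 = S_0(0) = a_0 = -4
y_1 = S_1(0) = a_1 = 1
y_2 = S_2(0) = a_2 = 0
y_3 = S_3(0) = a_3 = 3
y_4 = S_3(3) = 5
t_q=33/4 is in segment 3 (τ=9/4); S_3(τ)=15717/3296

y_0=-4 y_1=1 y_2=0 y_3=3 y_4=5
S(33/4) = 15717/3296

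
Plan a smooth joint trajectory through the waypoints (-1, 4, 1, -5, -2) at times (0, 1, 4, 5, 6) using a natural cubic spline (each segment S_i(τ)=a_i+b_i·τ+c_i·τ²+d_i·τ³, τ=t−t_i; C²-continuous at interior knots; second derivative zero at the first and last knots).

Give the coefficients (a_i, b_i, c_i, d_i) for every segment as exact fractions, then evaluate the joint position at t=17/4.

Δ: Δ0=5, Δ1=-1, Δ2=-6, Δ3=3
row 1: diag=8, rhs=-36; c'=3/8, d'=-9/2
row 2: denom=8−3·3/8=55/8; d'=(-30−3·-9/2)/(55/8)=-12/5
row 3: denom=4−1·8/55=212/55; d'=(54−1·-12/5)/(212/55)=1551/106
back: M3=1551/106
back: M2=-12/5−8/55·1551/106=-240/53
back: M1=-9/2−3/8·-240/53=-297/106
M: M0=0, M1=-297/106, M2=-240/53, M3=1551/106, M4=0
seg 0: a=-1, c=M0/2=0, d=(M1−M0)/(6·1)=-99/212, b=Δ0−h0·(2M0+M1)/6=1159/212
seg 1: a=4, c=M1/2=-297/212, d=(M2−M1)/(6·3)=-61/636, b=Δ1−h1·(2M1+M2)/6=431/106
seg 2: a=1, c=M2/2=-120/53, d=(M3−M2)/(6·1)=677/212, b=Δ2−h2·(2M2+M3)/6=-1469/212
seg 3: a=-5, c=M3/2=1551/212, d=(M4−M3)/(6·1)=-517/212, b=Δ3−h3·(2M3+M4)/6=-199/106
t_q=17/4 → seg 2, τ=1/4; S=1+-1469/212·τ+-120/53·τ²+677/212·τ³=-11179/13568

  seg 0: a=-1 b=1159/212 c=0 d=-99/212
  seg 1: a=4 b=431/106 c=-297/212 d=-61/636
  seg 2: a=1 b=-1469/212 c=-120/53 d=677/212
  seg 3: a=-5 b=-199/106 c=1551/212 d=-517/212
S(17/4) = -11179/13568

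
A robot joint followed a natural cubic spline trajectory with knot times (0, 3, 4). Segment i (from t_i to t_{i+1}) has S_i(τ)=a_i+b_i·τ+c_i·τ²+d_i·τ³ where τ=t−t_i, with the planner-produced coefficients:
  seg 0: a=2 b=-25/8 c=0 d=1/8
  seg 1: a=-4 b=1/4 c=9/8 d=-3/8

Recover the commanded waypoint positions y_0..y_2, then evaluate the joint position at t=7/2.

y_0 = S_0(0) = a_0 = 2
y_1 = S_1(0) = a_1 = -4
y_2 = S_1(1) = -3
t_q=7/2 is in segment 1 (τ=1/2); S_1(τ)=-233/64

y_0=2 y_1=-4 y_2=-3
S(7/2) = -233/64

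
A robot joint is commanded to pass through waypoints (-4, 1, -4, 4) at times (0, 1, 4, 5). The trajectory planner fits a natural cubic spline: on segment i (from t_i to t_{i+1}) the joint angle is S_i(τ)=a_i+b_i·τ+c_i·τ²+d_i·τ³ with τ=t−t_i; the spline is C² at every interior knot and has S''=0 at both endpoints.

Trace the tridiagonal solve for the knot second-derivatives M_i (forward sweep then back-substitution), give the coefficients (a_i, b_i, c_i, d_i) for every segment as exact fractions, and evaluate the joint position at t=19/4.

Δ: Δ0=5, Δ1=-5/3, Δ2=8
row 1: diag=8, rhs=-40; c'=3/8, d'=-5
row 2: denom=8−3·3/8=55/8; d'=(58−3·-5)/(55/8)=584/55
back: M2=584/55
back: M1=-5−3/8·584/55=-494/55
M: M0=0, M1=-494/55, M2=584/55, M3=0
seg 0: a=-4, c=M0/2=0, d=(M1−M0)/(6·1)=-247/165, b=Δ0−h0·(2M0+M1)/6=1072/165
seg 1: a=1, c=M1/2=-247/55, d=(M2−M1)/(6·3)=49/45, b=Δ1−h1·(2M1+M2)/6=331/165
seg 2: a=-4, c=M2/2=292/55, d=(M3−M2)/(6·1)=-292/165, b=Δ2−h2·(2M2+M3)/6=736/165
t_q=19/4 → seg 2, τ=3/4; S=-4+736/165·τ+292/55·τ²+-292/165·τ³=279/176

  seg 0: a=-4 b=1072/165 c=0 d=-247/165
  seg 1: a=1 b=331/165 c=-247/55 d=49/45
  seg 2: a=-4 b=736/165 c=292/55 d=-292/165
S(19/4) = 279/176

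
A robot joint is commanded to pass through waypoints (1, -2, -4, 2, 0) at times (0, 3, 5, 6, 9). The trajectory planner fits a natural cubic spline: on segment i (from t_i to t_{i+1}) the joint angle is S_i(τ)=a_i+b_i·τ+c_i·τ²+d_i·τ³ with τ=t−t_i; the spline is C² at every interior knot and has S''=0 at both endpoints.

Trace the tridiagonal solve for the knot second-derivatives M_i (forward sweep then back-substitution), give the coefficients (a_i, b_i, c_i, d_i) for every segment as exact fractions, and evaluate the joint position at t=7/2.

  seg 0: a=1 b=-31/219 c=0 d=-188/1971
  seg 1: a=-2 b=-595/219 c=-188/219 d=188/219
  seg 2: a=-4 b=303/73 c=940/219 d=-535/219
  seg 3: a=2 b=1184/219 c=-665/219 d=665/1971
S(7/2) = -253/73

Δ: Δ0=-1, Δ1=-1, Δ2=6, Δ3=-2/3
row 1: diag=10, rhs=0; c'=1/5, d'=0
row 2: denom=6−2·1/5=28/5; d'=(42−2·0)/(28/5)=15/2
row 3: denom=8−1·5/28=219/28; d'=(-40−1·15/2)/(219/28)=-1330/219
back: M3=-1330/219
back: M2=15/2−5/28·-1330/219=1880/219
back: M1=0−1/5·1880/219=-376/219
M: M0=0, M1=-376/219, M2=1880/219, M3=-1330/219, M4=0
seg 0: a=1, c=M0/2=0, d=(M1−M0)/(6·3)=-188/1971, b=Δ0−h0·(2M0+M1)/6=-31/219
seg 1: a=-2, c=M1/2=-188/219, d=(M2−M1)/(6·2)=188/219, b=Δ1−h1·(2M1+M2)/6=-595/219
seg 2: a=-4, c=M2/2=940/219, d=(M3−M2)/(6·1)=-535/219, b=Δ2−h2·(2M2+M3)/6=303/73
seg 3: a=2, c=M3/2=-665/219, d=(M4−M3)/(6·3)=665/1971, b=Δ3−h3·(2M3+M4)/6=1184/219
t_q=7/2 → seg 1, τ=1/2; S=-2+-595/219·τ+-188/219·τ²+188/219·τ³=-253/73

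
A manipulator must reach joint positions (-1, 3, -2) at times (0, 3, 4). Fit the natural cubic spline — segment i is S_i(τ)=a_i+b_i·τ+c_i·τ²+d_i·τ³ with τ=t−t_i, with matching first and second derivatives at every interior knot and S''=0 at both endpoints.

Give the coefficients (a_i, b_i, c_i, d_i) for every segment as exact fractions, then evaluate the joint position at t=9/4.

Δ: Δ0=4/3, Δ1=-5
row 1: diag=8, rhs=-38; c'=1/8, d'=-19/4
back: M1=-19/4
M: M0=0, M1=-19/4, M2=0
seg 0: a=-1, c=M0/2=0, d=(M1−M0)/(6·3)=-19/72, b=Δ0−h0·(2M0+M1)/6=89/24
seg 1: a=3, c=M1/2=-19/8, d=(M2−M1)/(6·1)=19/24, b=Δ1−h1·(2M1+M2)/6=-41/12
t_q=9/4 → seg 0, τ=9/4; S=-1+89/24·τ+0·τ²+-19/72·τ³=2221/512

  seg 0: a=-1 b=89/24 c=0 d=-19/72
  seg 1: a=3 b=-41/12 c=-19/8 d=19/24
S(9/4) = 2221/512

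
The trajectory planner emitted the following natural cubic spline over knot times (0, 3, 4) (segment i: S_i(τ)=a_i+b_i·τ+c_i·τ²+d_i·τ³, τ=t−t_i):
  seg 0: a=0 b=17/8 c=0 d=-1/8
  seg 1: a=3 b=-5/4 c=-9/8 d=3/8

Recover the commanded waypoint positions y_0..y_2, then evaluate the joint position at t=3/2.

y_0=0 y_1=3 y_2=1
S(3/2) = 177/64

y_0 = S_0(0) = a_0 = 0
y_1 = S_1(0) = a_1 = 3
y_2 = S_1(1) = 1
t_q=3/2 is in segment 0 (τ=3/2); S_0(τ)=177/64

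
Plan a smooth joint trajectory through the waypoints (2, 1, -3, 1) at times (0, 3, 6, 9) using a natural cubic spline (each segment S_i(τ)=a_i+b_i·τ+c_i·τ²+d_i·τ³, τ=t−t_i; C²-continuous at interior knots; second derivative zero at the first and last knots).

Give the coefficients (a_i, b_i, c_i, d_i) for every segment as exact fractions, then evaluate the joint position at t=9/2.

Δ: Δ0=-1/3, Δ1=-4/3, Δ2=4/3
row 1: diag=12, rhs=-6; c'=1/4, d'=-1/2
row 2: denom=12−3·1/4=45/4; d'=(16−3·-1/2)/(45/4)=14/9
back: M2=14/9
back: M1=-1/2−1/4·14/9=-8/9
M: M0=0, M1=-8/9, M2=14/9, M3=0
seg 0: a=2, c=M0/2=0, d=(M1−M0)/(6·3)=-4/81, b=Δ0−h0·(2M0+M1)/6=1/9
seg 1: a=1, c=M1/2=-4/9, d=(M2−M1)/(6·3)=11/81, b=Δ1−h1·(2M1+M2)/6=-11/9
seg 2: a=-3, c=M2/2=7/9, d=(M3−M2)/(6·3)=-7/81, b=Δ2−h2·(2M2+M3)/6=-2/9
t_q=9/2 → seg 1, τ=3/2; S=1+-11/9·τ+-4/9·τ²+11/81·τ³=-11/8

  seg 0: a=2 b=1/9 c=0 d=-4/81
  seg 1: a=1 b=-11/9 c=-4/9 d=11/81
  seg 2: a=-3 b=-2/9 c=7/9 d=-7/81
S(9/2) = -11/8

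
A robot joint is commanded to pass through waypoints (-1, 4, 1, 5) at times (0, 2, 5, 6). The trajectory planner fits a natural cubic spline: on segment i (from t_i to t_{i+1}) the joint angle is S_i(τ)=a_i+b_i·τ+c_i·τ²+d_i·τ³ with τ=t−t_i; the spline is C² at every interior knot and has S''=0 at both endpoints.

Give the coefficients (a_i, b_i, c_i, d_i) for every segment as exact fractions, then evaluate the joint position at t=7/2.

Δ: Δ0=5/2, Δ1=-1, Δ2=4
row 1: diag=10, rhs=-21; c'=3/10, d'=-21/10
row 2: denom=8−3·3/10=71/10; d'=(30−3·-21/10)/(71/10)=363/71
back: M2=363/71
back: M1=-21/10−3/10·363/71=-258/71
M: M0=0, M1=-258/71, M2=363/71, M3=0
seg 0: a=-1, c=M0/2=0, d=(M1−M0)/(6·2)=-43/142, b=Δ0−h0·(2M0+M1)/6=527/142
seg 1: a=4, c=M1/2=-129/71, d=(M2−M1)/(6·3)=69/142, b=Δ1−h1·(2M1+M2)/6=11/142
seg 2: a=1, c=M2/2=363/142, d=(M3−M2)/(6·1)=-121/142, b=Δ2−h2·(2M2+M3)/6=163/71
t_q=7/2 → seg 1, τ=3/2; S=4+11/142·τ+-129/71·τ²+69/142·τ³=1895/1136

  seg 0: a=-1 b=527/142 c=0 d=-43/142
  seg 1: a=4 b=11/142 c=-129/71 d=69/142
  seg 2: a=1 b=163/71 c=363/142 d=-121/142
S(7/2) = 1895/1136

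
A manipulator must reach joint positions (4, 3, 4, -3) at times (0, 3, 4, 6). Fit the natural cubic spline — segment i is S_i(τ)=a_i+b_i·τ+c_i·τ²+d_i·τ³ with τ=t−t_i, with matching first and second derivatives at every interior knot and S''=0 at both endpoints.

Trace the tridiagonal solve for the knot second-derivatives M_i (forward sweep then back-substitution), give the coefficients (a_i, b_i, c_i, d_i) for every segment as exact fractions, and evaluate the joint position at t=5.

  seg 0: a=4 b=-319/282 c=0 d=25/282
  seg 1: a=3 b=178/141 c=75/94 d=-299/282
  seg 2: a=4 b=-91/282 c=-112/47 d=56/141
S(5) = 159/94

Δ: Δ0=-1/3, Δ1=1, Δ2=-7/2
row 1: diag=8, rhs=8; c'=1/8, d'=1
row 2: denom=6−1·1/8=47/8; d'=(-27−1·1)/(47/8)=-224/47
back: M2=-224/47
back: M1=1−1/8·-224/47=75/47
M: M0=0, M1=75/47, M2=-224/47, M3=0
seg 0: a=4, c=M0/2=0, d=(M1−M0)/(6·3)=25/282, b=Δ0−h0·(2M0+M1)/6=-319/282
seg 1: a=3, c=M1/2=75/94, d=(M2−M1)/(6·1)=-299/282, b=Δ1−h1·(2M1+M2)/6=178/141
seg 2: a=4, c=M2/2=-112/47, d=(M3−M2)/(6·2)=56/141, b=Δ2−h2·(2M2+M3)/6=-91/282
t_q=5 → seg 2, τ=1; S=4+-91/282·τ+-112/47·τ²+56/141·τ³=159/94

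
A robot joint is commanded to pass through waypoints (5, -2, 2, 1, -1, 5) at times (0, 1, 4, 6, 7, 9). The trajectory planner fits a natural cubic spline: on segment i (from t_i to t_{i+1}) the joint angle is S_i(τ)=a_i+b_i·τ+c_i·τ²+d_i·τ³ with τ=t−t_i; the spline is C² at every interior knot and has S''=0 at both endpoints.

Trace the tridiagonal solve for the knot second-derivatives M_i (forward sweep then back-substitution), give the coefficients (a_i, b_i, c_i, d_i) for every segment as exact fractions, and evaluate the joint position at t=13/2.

Δ: Δ0=-7, Δ1=4/3, Δ2=-1/2, Δ3=-2, Δ4=3
row 1: diag=8, rhs=50; c'=3/8, d'=25/4
row 2: denom=10−3·3/8=71/8; d'=(-11−3·25/4)/(71/8)=-238/71
row 3: denom=6−2·16/71=394/71; d'=(-9−2·-238/71)/(394/71)=-163/394
row 4: denom=6−1·71/394=2293/394; d'=(30−1·-163/394)/(2293/394)=11983/2293
back: M4=11983/2293
back: M3=-163/394−71/394·11983/2293=-3108/2293
back: M2=-238/71−16/71·-3108/2293=-6986/2293
back: M1=25/4−3/8·-6986/2293=16951/2293
M: M0=0, M1=16951/2293, M2=-6986/2293, M3=-3108/2293, M4=11983/2293, M5=0
seg 0: a=5, c=M0/2=0, d=(M1−M0)/(6·1)=16951/13758, b=Δ0−h0·(2M0+M1)/6=-113257/13758
seg 1: a=-2, c=M1/2=16951/4586, d=(M2−M1)/(6·3)=-7979/13758, b=Δ1−h1·(2M1+M2)/6=-31202/6879
seg 2: a=2, c=M2/2=-3493/2293, d=(M3−M2)/(6·2)=1939/13758, b=Δ2−h2·(2M2+M3)/6=27281/13758
seg 3: a=1, c=M3/2=-1554/2293, d=(M4−M3)/(6·1)=15091/13758, b=Δ3−h3·(2M3+M4)/6=-33283/13758
seg 4: a=-1, c=M4/2=11983/4586, d=(M5−M4)/(6·2)=-11983/27516, b=Δ4−h4·(2M4+M5)/6=-3329/6879
t_q=13/2 → seg 3, τ=1/2; S=1+-33283/13758·τ+-1554/2293·τ²+15091/13758·τ³=-8875/36688

  seg 0: a=5 b=-113257/13758 c=0 d=16951/13758
  seg 1: a=-2 b=-31202/6879 c=16951/4586 d=-7979/13758
  seg 2: a=2 b=27281/13758 c=-3493/2293 d=1939/13758
  seg 3: a=1 b=-33283/13758 c=-1554/2293 d=15091/13758
  seg 4: a=-1 b=-3329/6879 c=11983/4586 d=-11983/27516
S(13/2) = -8875/36688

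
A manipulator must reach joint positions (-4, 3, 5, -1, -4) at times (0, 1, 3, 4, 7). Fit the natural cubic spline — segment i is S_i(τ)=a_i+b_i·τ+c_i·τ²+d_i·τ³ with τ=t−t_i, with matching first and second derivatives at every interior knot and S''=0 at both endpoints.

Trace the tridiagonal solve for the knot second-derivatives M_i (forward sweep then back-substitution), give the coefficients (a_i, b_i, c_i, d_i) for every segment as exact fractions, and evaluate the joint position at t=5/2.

Δ: Δ0=7, Δ1=1, Δ2=-6, Δ3=-1
row 1: diag=6, rhs=-36; c'=1/3, d'=-6
row 2: denom=6−2·1/3=16/3; d'=(-42−2·-6)/(16/3)=-45/8
row 3: denom=8−1·3/16=125/16; d'=(30−1·-45/8)/(125/16)=114/25
back: M3=114/25
back: M2=-45/8−3/16·114/25=-162/25
back: M1=-6−1/3·-162/25=-96/25
M: M0=0, M1=-96/25, M2=-162/25, M3=114/25, M4=0
seg 0: a=-4, c=M0/2=0, d=(M1−M0)/(6·1)=-16/25, b=Δ0−h0·(2M0+M1)/6=191/25
seg 1: a=3, c=M1/2=-48/25, d=(M2−M1)/(6·2)=-11/50, b=Δ1−h1·(2M1+M2)/6=143/25
seg 2: a=5, c=M2/2=-81/25, d=(M3−M2)/(6·1)=46/25, b=Δ2−h2·(2M2+M3)/6=-23/5
seg 3: a=-1, c=M3/2=57/25, d=(M4−M3)/(6·3)=-19/75, b=Δ3−h3·(2M3+M4)/6=-139/25
t_q=5/2 → seg 1, τ=3/2; S=3+143/25·τ+-48/25·τ²+-11/50·τ³=2607/400

  seg 0: a=-4 b=191/25 c=0 d=-16/25
  seg 1: a=3 b=143/25 c=-48/25 d=-11/50
  seg 2: a=5 b=-23/5 c=-81/25 d=46/25
  seg 3: a=-1 b=-139/25 c=57/25 d=-19/75
S(5/2) = 2607/400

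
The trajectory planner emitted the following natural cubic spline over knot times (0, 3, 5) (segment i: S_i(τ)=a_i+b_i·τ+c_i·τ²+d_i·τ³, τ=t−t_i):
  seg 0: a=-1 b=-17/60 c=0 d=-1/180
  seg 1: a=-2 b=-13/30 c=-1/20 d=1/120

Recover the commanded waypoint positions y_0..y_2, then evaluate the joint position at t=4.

y_0 = S_0(0) = a_0 = -1
y_1 = S_1(0) = a_1 = -2
y_2 = S_1(2) = -3
t_q=4 is in segment 1 (τ=1); S_1(τ)=-99/40

y_0=-1 y_1=-2 y_2=-3
S(4) = -99/40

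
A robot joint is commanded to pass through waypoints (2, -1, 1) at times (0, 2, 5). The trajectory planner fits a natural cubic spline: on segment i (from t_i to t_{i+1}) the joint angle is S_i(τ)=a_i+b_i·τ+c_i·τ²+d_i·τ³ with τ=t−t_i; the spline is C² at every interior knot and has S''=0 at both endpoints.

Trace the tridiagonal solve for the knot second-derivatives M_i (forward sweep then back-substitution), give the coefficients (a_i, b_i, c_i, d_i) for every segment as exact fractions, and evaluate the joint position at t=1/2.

  seg 0: a=2 b=-29/15 c=0 d=13/120
  seg 1: a=-1 b=-19/30 c=13/20 d=-13/180
S(1/2) = 67/64

Δ: Δ0=-3/2, Δ1=2/3
row 1: diag=10, rhs=13; c'=3/10, d'=13/10
back: M1=13/10
M: M0=0, M1=13/10, M2=0
seg 0: a=2, c=M0/2=0, d=(M1−M0)/(6·2)=13/120, b=Δ0−h0·(2M0+M1)/6=-29/15
seg 1: a=-1, c=M1/2=13/20, d=(M2−M1)/(6·3)=-13/180, b=Δ1−h1·(2M1+M2)/6=-19/30
t_q=1/2 → seg 0, τ=1/2; S=2+-29/15·τ+0·τ²+13/120·τ³=67/64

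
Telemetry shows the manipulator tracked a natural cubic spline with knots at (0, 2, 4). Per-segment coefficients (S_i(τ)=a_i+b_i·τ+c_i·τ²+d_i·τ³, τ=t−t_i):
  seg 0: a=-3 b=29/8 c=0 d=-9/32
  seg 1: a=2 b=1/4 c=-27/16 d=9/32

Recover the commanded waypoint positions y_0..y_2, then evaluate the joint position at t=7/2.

y_0 = S_0(0) = a_0 = -3
y_1 = S_1(0) = a_1 = 2
y_2 = S_1(2) = -2
t_q=7/2 is in segment 1 (τ=3/2); S_1(τ)=-121/256

y_0=-3 y_1=2 y_2=-2
S(7/2) = -121/256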